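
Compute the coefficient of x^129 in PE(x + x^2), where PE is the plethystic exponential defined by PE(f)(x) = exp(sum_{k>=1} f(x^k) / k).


With f(x) = x + x^2, the exponent is sum_{k>=1} (x^k + x^(2k)) / k = -ln(1 - x) - ln(1 - x^2). Exponentiating:
PE(x + x^2) = 1 / ((1 - x)(1 - x^2)).
This is the generating function for partitions of n into parts of size 1 or 2. The number of 2's can be any j in 0..64, and the rest are 1's, so
[x^129] = floor(129/2) + 1 = 65.

65


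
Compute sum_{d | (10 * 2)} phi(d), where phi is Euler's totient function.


First, 10 * 2 = 20. One classical identity is sum_{d | n} phi(d) = n (each k in [1, n] has a unique gcd with n, and among the k's with gcd(k, n) = n/d there are phi(d) of them). So the sum equals 20. We also verify directly:
Divisors of 20: 1, 2, 4, 5, 10, 20.
phi values: 1, 1, 2, 4, 4, 8.
Sum = 20.

20


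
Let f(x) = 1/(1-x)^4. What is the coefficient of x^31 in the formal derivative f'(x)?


Differentiate: d/dx [ 1/(1-x)^r ] = r / (1-x)^(r+1).
Here r = 4, so f'(x) = 4 / (1-x)^5.
The expansion of 1/(1-x)^(r+1) has coefficient of x^n equal to C(n+r, r).
So the coefficient of x^31 in f'(x) is
4 * C(35, 4) = 4 * 52360 = 209440

209440


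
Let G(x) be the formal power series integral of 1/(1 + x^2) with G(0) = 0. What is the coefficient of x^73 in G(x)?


1/(1 + x^2) = sum_{j>=0} (-1)^j x^(2j). Integrating termwise with G(0) = 0:
G(x) = sum_{j>=0} (-1)^j x^(2j+1) / (2j+1) = arctan(x).
Only odd powers are nonzero. For x^73 write 73 = 2*36 + 1, giving
(-1)^36 / 73 = 1/73 = 1/73.

1/73


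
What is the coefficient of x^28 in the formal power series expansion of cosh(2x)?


The Maclaurin series is cosh(t) = sum_{m>=0} t^(2m) / (2m)!, so substituting t = 2x, only even powers of x are nonzero, with coefficient of x^(2m) equal to 2^(2m) / (2m)!.
For x^28 the coefficient is 2^28/28! = 268435456/304888344611713860501504000000 = 8/9086380738369043484375.

8/9086380738369043484375


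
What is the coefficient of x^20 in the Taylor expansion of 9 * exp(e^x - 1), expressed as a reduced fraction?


exp(e^x - 1) = sum_{k>=0} Bell_k x^k / k!, where Bell_k is the k-th Bell number.
So the coefficient of x^20 is 9 * Bell_20 / 20!.
Computing: Bell_20 = 51724158235372 and 20! = 2432902008176640000, giving
9 * 51724158235372/2432902008176640000 = 263898766507/1379196149760000.

263898766507/1379196149760000


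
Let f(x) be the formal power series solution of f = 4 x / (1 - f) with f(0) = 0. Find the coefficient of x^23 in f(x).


Apply Lagrange inversion: f = 4 x * phi(f) with phi(t) = 1/(1 - t), so
[x^n] f = 4^n * (1/n) [t^(n-1)] phi(t)^n = 4^n * (1/n) [t^(n-1)] (1 - t)^(-n) = 4^n * (1/n) C(2n - 2, n - 1) = 4^n * C_{n-1}.
For n = 23: C_22 = C(44, 22) / 23 = 2104098963720/23 = 91482563640.
With the 4^23 = 70368744177664 factor, the coefficient is 70368744177664 * 91482563640 = 6437513117500026346536960.

6437513117500026346536960


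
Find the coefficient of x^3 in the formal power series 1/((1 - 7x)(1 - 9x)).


By partial fractions or Cauchy convolution:
The coefficient equals sum_{k=0}^{3} 7^k * 9^(3-k).
= 2080

2080


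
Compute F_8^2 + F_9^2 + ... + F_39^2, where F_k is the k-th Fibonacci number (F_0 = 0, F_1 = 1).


There is a standard identity sum_{k=0}^{N} F_k^2 = F_N * F_{N+1} (proved inductively from the telescoping relation F_k^2 = F_k F_{k+1} - F_{k-1} F_k). Then
sum_{k=8}^{39} F_k^2 = F_39 F_40 - F_7 F_8.
Computing: F_39 = 63245986, F_40 = 102334155, F_7 = 13, F_8 = 21.
Sum = 63245986 * 102334155 - 13 * 21 = 6472224534451557.

6472224534451557


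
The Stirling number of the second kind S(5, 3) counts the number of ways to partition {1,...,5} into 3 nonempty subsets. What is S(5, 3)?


Using the explicit formula S(n,k) = (1/k!) sum_{j=0}^{k} (-1)^(k-j) C(k,j) j^n:
S(5, 3) = 25
Equivalently, S(n,k) is n! times the coefficient of x^n in the EGF (e^x - 1)^k / k!.

25


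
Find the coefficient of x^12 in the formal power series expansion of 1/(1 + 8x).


Write 1/(1 + c x) = 1/(1 - (-c) x) and apply the geometric-series identity
1/(1 - y) = sum_{k>=0} y^k to get 1/(1 + c x) = sum_{k>=0} (-c)^k x^k.
So the coefficient of x^k is (-c)^k = (-1)^k * c^k.
Here c = 8 and k = 12:
(-8)^12 = 1 * 68719476736 = 68719476736

68719476736


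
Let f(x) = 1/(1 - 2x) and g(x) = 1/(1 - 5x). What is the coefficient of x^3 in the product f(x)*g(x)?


The coefficient of x^n in f*g is the Cauchy product: sum_{k=0}^{n} a^k * b^(n-k).
With a=2, b=5, n=3:
sum_{k=0}^{3} 2^k * 5^(3-k)
= 203

203


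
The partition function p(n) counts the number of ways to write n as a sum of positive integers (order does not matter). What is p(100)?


Using the generating function prod_{k>=1} 1/(1-x^k), we compute p(100).
By dynamic programming over parts 1 through 100:
p(100) = 190569292

190569292


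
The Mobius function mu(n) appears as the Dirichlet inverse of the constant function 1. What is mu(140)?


140 has a squared prime factor, so mu(140) = 0.
Factorization reveals a repeated prime.

0


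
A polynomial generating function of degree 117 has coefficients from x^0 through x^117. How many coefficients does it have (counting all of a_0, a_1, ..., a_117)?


A polynomial of degree 117 takes the form a_0 + a_1 x + ... + a_117 x^117.
The number of coefficients is 117 + 1 = 118.

118


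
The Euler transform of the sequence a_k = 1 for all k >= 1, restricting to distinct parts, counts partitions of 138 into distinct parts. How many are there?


Partitions of 138 into distinct parts can be computed via generating function.
Product (1+x)(1+x^2)(1+x^3)...
The coefficient of x^138 = 8334326

8334326


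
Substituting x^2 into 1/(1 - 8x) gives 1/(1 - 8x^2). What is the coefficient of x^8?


The coefficient of x^(2m) in 1/(1 - 8x^2) is 8^m.
With n = 8 = 2*4, the coefficient is 8^4 = 4096.

4096


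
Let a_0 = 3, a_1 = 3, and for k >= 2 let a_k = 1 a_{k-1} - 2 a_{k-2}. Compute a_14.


Iterating the recurrence forward:
a_0 = 3
a_1 = 3
a_2 = 1*3 - 2*3 = -3
a_3 = 1*-3 - 2*3 = -9
a_4 = 1*-9 - 2*-3 = -3
a_5 = 1*-3 - 2*-9 = 15
a_6 = 1*15 - 2*-3 = 21
a_7 = 1*21 - 2*15 = -9
a_8 = 1*-9 - 2*21 = -51
a_9 = 1*-51 - 2*-9 = -33
a_10 = 1*-33 - 2*-51 = 69
a_11 = 1*69 - 2*-33 = 135
a_12 = 1*135 - 2*69 = -3
a_13 = 1*-3 - 2*135 = -273
a_14 = 1*-273 - 2*-3 = -267
So a_14 = -267.

-267


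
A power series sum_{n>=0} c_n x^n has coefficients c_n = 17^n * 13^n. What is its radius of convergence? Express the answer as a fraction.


By the root test (Cauchy-Hadamard), the radius is R = 1 / limsup_n |c_n|^(1/n).
Here |c_n|^(1/n) = (17^n * 13^n)^(1/n) = 17 * 13 = 221 for all n.
So R = 1/221 = 1/221.

1/221


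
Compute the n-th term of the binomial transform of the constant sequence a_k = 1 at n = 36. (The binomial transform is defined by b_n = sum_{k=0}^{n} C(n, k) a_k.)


With a_k = 1 for all k, b_n = sum_{k=0}^{n} C(n, k) = 2^n by the binomial theorem.
For n = 36: 2^36 = 68719476736.

68719476736


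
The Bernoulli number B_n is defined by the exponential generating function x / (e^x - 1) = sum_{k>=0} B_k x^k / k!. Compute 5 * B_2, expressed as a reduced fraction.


Bernoulli numbers can also be computed recursively via B_0 = 1 and sum_{j=0}^{m} C(m+1, j) B_j = 0 for m >= 1. Odd-index Bernoulli numbers vanish for k >= 3.
Computing B_2 = 1/6, so 5 * B_2 = 5 * 1/6 = 5/6.

5/6


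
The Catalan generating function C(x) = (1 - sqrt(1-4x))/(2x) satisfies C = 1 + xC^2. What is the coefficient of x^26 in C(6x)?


Substituting x -> 6x scales the n-th coefficient by 6^n, so [x^26] C(6x) = 6^26 * C_26.
C_26 = C(2*26, 26)/(27) = 495918532948104/27 = 18367353072152.
So 6^26 * 18367353072152 = 170581728179578208256 * 18367353072152 = 3133134829132173193758393250086912.

3133134829132173193758393250086912


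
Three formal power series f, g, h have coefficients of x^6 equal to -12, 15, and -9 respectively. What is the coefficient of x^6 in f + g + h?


Series addition is componentwise:
-12 + 15 + -9
= -6

-6


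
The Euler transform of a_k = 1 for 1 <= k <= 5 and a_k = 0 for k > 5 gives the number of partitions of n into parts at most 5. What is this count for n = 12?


Partitions of 12 into parts at most 5:
Using generating function (1-x)^(-1)(1-x^2)^(-1)...(1-x^5)^(-1),
the coefficient of x^12 = 47

47


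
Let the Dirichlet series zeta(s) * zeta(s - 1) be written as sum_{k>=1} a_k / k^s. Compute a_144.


Convolution gives a_k = sum_{d | k} d * 1 = sum_{d | k} d = sigma(k), the sum of positive divisors of k.
For k = 144, the divisors are 1, 2, 3, 4, 6, 8, 9, 12, 16, 18, 24, 36, 48, 72, 144, so
sigma(144) = 1 + 2 + 3 + 4 + 6 + 8 + 9 + 12 + 16 + 18 + 24 + 36 + 48 + 72 + 144 = 403.

403


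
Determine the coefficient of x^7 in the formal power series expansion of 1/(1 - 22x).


The geometric series identity gives 1/(1 - c x) = sum_{k>=0} c^k x^k, so the coefficient of x^k is c^k.
Here c = 22 and k = 7.
Computing: 22^7 = 2494357888

2494357888


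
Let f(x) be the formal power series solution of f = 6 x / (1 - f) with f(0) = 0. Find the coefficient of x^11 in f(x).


Apply Lagrange inversion: f = 6 x * phi(f) with phi(t) = 1/(1 - t), so
[x^n] f = 6^n * (1/n) [t^(n-1)] phi(t)^n = 6^n * (1/n) [t^(n-1)] (1 - t)^(-n) = 6^n * (1/n) C(2n - 2, n - 1) = 6^n * C_{n-1}.
For n = 11: C_10 = C(20, 10) / 11 = 184756/11 = 16796.
With the 6^11 = 362797056 factor, the coefficient is 362797056 * 16796 = 6093539352576.

6093539352576


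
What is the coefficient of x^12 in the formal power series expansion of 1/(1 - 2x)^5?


The general identity 1/(1 - c x)^r = sum_{k>=0} c^k C(k + r - 1, r - 1) x^k follows by substituting y = c x into 1/(1 - y)^r = sum_{k>=0} C(k + r - 1, r - 1) y^k.
For c = 2, r = 5, k = 12:
2^12 * C(16, 4) = 4096 * 1820 = 7454720.

7454720


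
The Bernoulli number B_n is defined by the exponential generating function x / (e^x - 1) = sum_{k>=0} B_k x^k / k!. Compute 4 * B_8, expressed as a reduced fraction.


Bernoulli numbers can also be computed recursively via B_0 = 1 and sum_{j=0}^{m} C(m+1, j) B_j = 0 for m >= 1. Odd-index Bernoulli numbers vanish for k >= 3.
Computing B_8 = -1/30, so 4 * B_8 = 4 * -1/30 = -2/15.

-2/15


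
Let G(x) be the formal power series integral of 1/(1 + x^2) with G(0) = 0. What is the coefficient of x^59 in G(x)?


1/(1 + x^2) = sum_{j>=0} (-1)^j x^(2j). Integrating termwise with G(0) = 0:
G(x) = sum_{j>=0} (-1)^j x^(2j+1) / (2j+1) = arctan(x).
Only odd powers are nonzero. For x^59 write 59 = 2*29 + 1, giving
(-1)^29 / 59 = -1/59 = -1/59.

-1/59


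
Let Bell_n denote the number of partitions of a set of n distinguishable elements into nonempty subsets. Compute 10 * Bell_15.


Bell_15 can be computed from the Bell triangle or from Dobinski's identity Bell_n = (1/e) * sum_{k>=0} k^n / k!.
Computing Bell_15 = 1382958545.
Then 10 * 1382958545 = 13829585450.

13829585450


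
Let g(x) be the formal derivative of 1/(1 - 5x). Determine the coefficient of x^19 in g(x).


Differentiate termwise: d/dx sum_{k>=0} 5^k x^k = sum_{k>=1} k 5^k x^(k-1) = sum_{j>=0} (j+1) 5^(j+1) x^j.
Equivalently, d/dx [1/(1 - 5x)] = 5/(1 - 5x)^2.
For j = 19: 20 * 5^20 = 20 * 95367431640625 = 1907348632812500.

1907348632812500


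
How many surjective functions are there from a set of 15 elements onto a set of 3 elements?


By inclusion-exclusion on which target elements are missed, the number of surjections from an n-set onto a k-set is
surj(n, k) = sum_{j=0}^{k} (-1)^j C(k, j) (k - j)^n.
Equivalently surj(n, k) = k! * S(n, k), where S(n, k) is the Stirling number of the second kind.
For n = 15, k = 3:
S(15, 3) = 2375101, so
surj = 3! * 2375101 = 6 * 2375101 = 14250606.

14250606


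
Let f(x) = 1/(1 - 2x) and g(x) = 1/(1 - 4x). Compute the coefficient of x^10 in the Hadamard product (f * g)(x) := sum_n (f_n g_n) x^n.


f has coefficients f_k = 2^k and g has coefficients g_k = 4^k, so the Hadamard product has coefficient (f*g)_k = 2^k * 4^k = 8^k.
For k = 10: 8^10 = 1073741824.

1073741824


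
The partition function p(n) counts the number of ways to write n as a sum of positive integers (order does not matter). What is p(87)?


Using the generating function prod_{k>=1} 1/(1-x^k), we compute p(87).
By dynamic programming over parts 1 through 87:
p(87) = 38887673

38887673


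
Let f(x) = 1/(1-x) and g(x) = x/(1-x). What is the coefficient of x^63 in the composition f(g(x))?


First simplify the composition: f(g(x)) = 1/(1 - x/(1-x)) = (1-x)/((1-x) - x) = (1-x)/(1-2x).
Now extract the coefficient. Write (1-x)/(1-2x) = 1/(1-2x) - x/(1-2x).
The coefficient of x^n in 1/(1-2x) is 2^n, and in x/(1-2x) is 2^(n-1) (for n >= 1).
So the coefficient of x^63 is 2^63 - 2^62 = 9223372036854775808 - 4611686018427387904 = 4611686018427387904.

4611686018427387904


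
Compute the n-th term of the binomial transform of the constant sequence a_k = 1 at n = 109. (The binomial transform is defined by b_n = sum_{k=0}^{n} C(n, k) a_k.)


With a_k = 1 for all k, b_n = sum_{k=0}^{n} C(n, k) = 2^n by the binomial theorem.
For n = 109: 2^109 = 649037107316853453566312041152512.

649037107316853453566312041152512


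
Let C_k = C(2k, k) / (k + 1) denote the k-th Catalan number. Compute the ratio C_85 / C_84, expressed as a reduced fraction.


Using C_k = (2k)! / (k! (k+1)!), the ratio C_{k+1}/C_k simplifies to
C_{k+1}/C_k = [(2k+2)! / ((k+1)! (k+2)!)] * [k! (k+1)! / (2k)!]
 = (2k+2)(2k+1) / ((k+1)(k+2)) = 2(2k+1) / (k+2).
For k = 84: 2(2*84 + 1) / (84 + 2) = 338/86 = 169/43.

169/43


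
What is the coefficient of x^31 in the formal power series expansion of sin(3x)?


The Maclaurin series is sin(t) = sum_{k>=0} (-1)^k t^(2k+1) / (2k+1)!, so substituting t = 3x, only odd powers of x are nonzero, with coefficient of x^(2k+1) equal to (-1)^k 3^(2k+1) / (2k+1)!.
Write 31 = 2*15 + 1, giving the coefficient (-1)^15 * 3^31 / 31! = -617673396283947/8222838654177922817725562880000000 = -129140163/1719191291889603051520000000.

-129140163/1719191291889603051520000000


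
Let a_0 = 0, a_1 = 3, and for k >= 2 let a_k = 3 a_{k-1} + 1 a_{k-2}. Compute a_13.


Iterating the recurrence forward:
a_0 = 0
a_1 = 3
a_2 = 3*3 + 1*0 = 9
a_3 = 3*9 + 1*3 = 30
a_4 = 3*30 + 1*9 = 99
a_5 = 3*99 + 1*30 = 327
a_6 = 3*327 + 1*99 = 1080
a_7 = 3*1080 + 1*327 = 3567
a_8 = 3*3567 + 1*1080 = 11781
a_9 = 3*11781 + 1*3567 = 38910
a_10 = 3*38910 + 1*11781 = 128511
a_11 = 3*128511 + 1*38910 = 424443
a_12 = 3*424443 + 1*128511 = 1401840
a_13 = 3*1401840 + 1*424443 = 4629963
So a_13 = 4629963.

4629963


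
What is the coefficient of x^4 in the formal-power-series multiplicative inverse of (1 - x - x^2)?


Let the inverse be f(x) = sum_{k>=0} a_k x^k. From f(x) * (1 - x - x^2) = 1 and matching coefficients:
 x^0: a_0 = 1.
 x^1: a_1 - a_0 = 0, so a_1 = 1.
 x^k (k >= 2): a_k - a_{k-1} - a_{k-2} = 0, i.e. a_k = a_{k-1} + a_{k-2}.
This is the Fibonacci-type recurrence shifted so that a_0 = a_1 = 1.
Iterating: a_0=1, a_1=1, a_2=2, a_3=3, a_4=5
a_4 = 5.

5


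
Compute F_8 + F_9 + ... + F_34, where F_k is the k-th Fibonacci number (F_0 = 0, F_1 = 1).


Use the identity sum_{k=0}^{N} F_k = F_{N+2} - 1 (which follows from F_{k+2} - F_{k+1} = F_k). Then
sum_{k=8}^{34} F_k = (F_{36} - 1) - (F_{9} - 1) = F_{36} - F_{9}.
Computing: F_{36} = 14930352, F_{9} = 34, so
Sum = 14930352 - 34 = 14930318.

14930318


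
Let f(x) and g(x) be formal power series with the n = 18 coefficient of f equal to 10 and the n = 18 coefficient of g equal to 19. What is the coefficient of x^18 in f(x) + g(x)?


Addition of formal power series is termwise.
The coefficient of x^18 in f + g = 10 + 19
= 29

29


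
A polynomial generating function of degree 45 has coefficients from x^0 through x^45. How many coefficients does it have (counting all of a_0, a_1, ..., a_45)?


A polynomial of degree 45 takes the form a_0 + a_1 x + ... + a_45 x^45.
The number of coefficients is 45 + 1 = 46.

46


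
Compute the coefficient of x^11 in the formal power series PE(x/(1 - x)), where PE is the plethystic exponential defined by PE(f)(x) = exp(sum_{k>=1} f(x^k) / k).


For f(x) = x/(1 - x) we have
sum_{k>=1} f(x^k) / k = sum_{k>=1} (1/k) * x^k / (1 - x^k) = sum_{k, m >= 1} x^(k m) / k,
which after exponentiating simplifies to
PE(x/(1 - x)) = prod_{k>=1} 1 / (1 - x^k).
This is the generating function for the partition function p(n), so the coefficient of x^11 is p(11).
Computing p(11) by dynamic programming over parts 1, 2, ..., 11: p(11) = 56.

56


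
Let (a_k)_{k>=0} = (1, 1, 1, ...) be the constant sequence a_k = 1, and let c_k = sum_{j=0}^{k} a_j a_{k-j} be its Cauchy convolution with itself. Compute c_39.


Since a_j = 1 for all j >= 0, the convolution sum becomes
c_k = sum_{j=0}^{k} 1 * 1 = 1 * (k + 1).
Equivalently, the generating function of (a_k) is 1/(1 - x) and its square is 1/(1 - x)^2 = sum_{k>=0} 1(k + 1) x^k.
For k = 39: 1 * 40 = 40.

40


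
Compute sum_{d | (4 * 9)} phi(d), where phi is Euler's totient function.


First, 4 * 9 = 36. One classical identity is sum_{d | n} phi(d) = n (each k in [1, n] has a unique gcd with n, and among the k's with gcd(k, n) = n/d there are phi(d) of them). So the sum equals 36. We also verify directly:
Divisors of 36: 1, 2, 3, 4, 6, 9, 12, 18, 36.
phi values: 1, 1, 2, 2, 2, 6, 4, 6, 12.
Sum = 36.

36


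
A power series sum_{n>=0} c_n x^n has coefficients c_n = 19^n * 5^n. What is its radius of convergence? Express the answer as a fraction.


By the root test (Cauchy-Hadamard), the radius is R = 1 / limsup_n |c_n|^(1/n).
Here |c_n|^(1/n) = (19^n * 5^n)^(1/n) = 19 * 5 = 95 for all n.
So R = 1/95 = 1/95.

1/95


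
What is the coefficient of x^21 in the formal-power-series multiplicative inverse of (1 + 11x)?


The inverse is 1/(1 + 11x). Apply the geometric identity 1/(1 - y) = sum_{k>=0} y^k with y = -11x:
1/(1 + 11x) = sum_{k>=0} (-11)^k x^k.
So the coefficient of x^21 is (-11)^21 = -7400249944258160101211.

-7400249944258160101211


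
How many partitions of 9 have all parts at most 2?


Using the generating function (1-x)^(-1)(1-x^2)^(-1),
the coefficient of x^9 counts these restricted partitions.
Result = 5

5


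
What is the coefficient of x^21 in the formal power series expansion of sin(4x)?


The Maclaurin series is sin(t) = sum_{k>=0} (-1)^k t^(2k+1) / (2k+1)!, so substituting t = 4x, only odd powers of x are nonzero, with coefficient of x^(2k+1) equal to (-1)^k 4^(2k+1) / (2k+1)!.
Write 21 = 2*10 + 1, giving the coefficient (-1)^10 * 4^21 / 21! = 4398046511104/51090942171709440000 = 16777216/194896477400625.

16777216/194896477400625


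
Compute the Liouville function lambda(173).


The Liouville function is lambda(k) = (-1)^Omega(k), where Omega(k) counts the prime factors of k with multiplicity.
Factoring: 173 = 173, so Omega(173) = 1.
lambda(173) = (-1)^1 = -1.

-1


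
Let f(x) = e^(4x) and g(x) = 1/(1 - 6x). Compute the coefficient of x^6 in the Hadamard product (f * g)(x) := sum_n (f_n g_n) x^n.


Expanding: f_k = 4^k/k! (from e^(4x)) and g_k = 6^k (from 1/(1 - 6x)). So the Hadamard coefficient (f * g)_k = 4^k 6^k / k! = (24)^k / k!.
For k = 6: 24^6/6! = 191102976/720 = 1327104/5.

1327104/5


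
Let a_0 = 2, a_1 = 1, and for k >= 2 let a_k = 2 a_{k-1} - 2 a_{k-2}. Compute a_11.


Iterating the recurrence forward:
a_0 = 2
a_1 = 1
a_2 = 2*1 - 2*2 = -2
a_3 = 2*-2 - 2*1 = -6
a_4 = 2*-6 - 2*-2 = -8
a_5 = 2*-8 - 2*-6 = -4
a_6 = 2*-4 - 2*-8 = 8
a_7 = 2*8 - 2*-4 = 24
a_8 = 2*24 - 2*8 = 32
a_9 = 2*32 - 2*24 = 16
a_10 = 2*16 - 2*32 = -32
a_11 = 2*-32 - 2*16 = -96
So a_11 = -96.

-96


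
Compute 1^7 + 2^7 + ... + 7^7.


This power sum has a closed form given by Faulhaber's formula
sum_{k=1}^{m} k^p = (1 / (p + 1)) * sum_{j=0}^{p} C(p + 1, j) B_j m^(p + 1 - j),
but for small m direct computation is fastest:
1 + 128 + 2187 + 16384 + 78125 + 279936 + 823543 = 1200304.

1200304


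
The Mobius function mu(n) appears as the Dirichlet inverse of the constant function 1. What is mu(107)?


107 = 107 (all distinct primes).
mu(107) = (-1)^1 = -1

-1


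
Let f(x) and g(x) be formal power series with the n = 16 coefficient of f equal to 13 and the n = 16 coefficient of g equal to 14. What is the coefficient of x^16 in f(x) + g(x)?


Addition of formal power series is termwise.
The coefficient of x^16 in f + g = 13 + 14
= 27

27


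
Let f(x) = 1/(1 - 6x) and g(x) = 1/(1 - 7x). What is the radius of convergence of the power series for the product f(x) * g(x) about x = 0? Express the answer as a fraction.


The radius of 1/(1 - 6x) is 1/6 (nearest singularity at x = 1/6), and the radius of 1/(1 - 7x) is 1/7.
The product f(x)*g(x) = 1/((1 - 6x)(1 - 7x)) has singularities at both 1/6 and 1/7, so its radius of convergence is the distance to the nearest one:
min(1/6, 1/7) = 1/7.

1/7


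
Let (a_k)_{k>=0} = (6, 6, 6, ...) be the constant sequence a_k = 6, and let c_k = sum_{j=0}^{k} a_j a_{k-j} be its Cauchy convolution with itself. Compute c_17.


Since a_j = 6 for all j >= 0, the convolution sum becomes
c_k = sum_{j=0}^{k} 6 * 6 = 36 * (k + 1).
Equivalently, the generating function of (a_k) is 6/(1 - x) and its square is 36/(1 - x)^2 = sum_{k>=0} 36(k + 1) x^k.
For k = 17: 36 * 18 = 648.

648


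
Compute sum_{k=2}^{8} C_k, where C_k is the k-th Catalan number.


C_2 through C_8: 2, 5, 14, 42, 132, 429, 1430
Sum = 2 + 5 + 14 + 42 + 132 + 429 + 1430
= 2054

2054


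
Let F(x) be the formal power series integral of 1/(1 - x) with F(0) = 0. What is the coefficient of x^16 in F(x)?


1/(1 - x) = sum_{k>=0} x^k. Integrating termwise and using F(0) = 0 gives
F(x) = sum_{k>=0} x^(k+1) / (k+1) = sum_{m>=1} x^m / m = -ln(1 - x).
So the coefficient of x^16 is 1/16 = 1/16.

1/16


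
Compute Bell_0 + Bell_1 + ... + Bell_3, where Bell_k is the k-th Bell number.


Recall Bell_k counts set partitions of a k-set (with Bell_0 = 1 by convention).
Bell_0 through Bell_3: 1, 1, 2, 5
Sum = 1 + 1 + 2 + 5 = 9.

9


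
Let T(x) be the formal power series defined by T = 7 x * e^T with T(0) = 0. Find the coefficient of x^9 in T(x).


Apply the Lagrange inversion formula: if T = 7 x * phi(T) with phi(t) = e^t, then
[x^n] T = 7^n * (1/n) [t^(n-1)] phi(t)^n = 7^n * (1/n) [t^(n-1)] e^(n t) = 7^n * (1/n) * n^(n-1) / (n-1)! = 7^n * n^(n-1) / n!.
When c = 1 this is the Cayley count of rooted labeled trees on n vertices, divided by n!.
For n = 9: 7^9 * 9^8 / 9! = 40353607 * 43046721/362880 = 3063651608241/640.

3063651608241/640


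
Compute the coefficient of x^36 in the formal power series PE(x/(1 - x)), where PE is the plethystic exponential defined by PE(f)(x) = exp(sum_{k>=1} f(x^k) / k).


For f(x) = x/(1 - x) we have
sum_{k>=1} f(x^k) / k = sum_{k>=1} (1/k) * x^k / (1 - x^k) = sum_{k, m >= 1} x^(k m) / k,
which after exponentiating simplifies to
PE(x/(1 - x)) = prod_{k>=1} 1 / (1 - x^k).
This is the generating function for the partition function p(n), so the coefficient of x^36 is p(36).
Computing p(36) by dynamic programming over parts 1, 2, ..., 36: p(36) = 17977.

17977


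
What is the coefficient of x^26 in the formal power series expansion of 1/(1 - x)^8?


The negative binomial / multiset identity is
1/(1 - x)^r = sum_{k>=0} C(k + r - 1, r - 1) x^k.
Here r = 8 and k = 26, so the coefficient is
C(26 + 7, 7) = C(33, 7)
= 4272048

4272048


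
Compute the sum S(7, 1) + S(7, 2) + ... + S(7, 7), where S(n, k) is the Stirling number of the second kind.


By definition, S(n, k) counts partitions of an n-set into exactly k nonempty blocks.
Computing row n = 7 for k = 1..7:
S(7, k): 1, 63, 301, 350, 140, 21, 1
Sum = 877. (This equals Bell_7 since the sum runs over all k.)

877


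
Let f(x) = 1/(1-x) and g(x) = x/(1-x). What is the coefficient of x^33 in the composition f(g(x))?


First simplify the composition: f(g(x)) = 1/(1 - x/(1-x)) = (1-x)/((1-x) - x) = (1-x)/(1-2x).
Now extract the coefficient. Write (1-x)/(1-2x) = 1/(1-2x) - x/(1-2x).
The coefficient of x^n in 1/(1-2x) is 2^n, and in x/(1-2x) is 2^(n-1) (for n >= 1).
So the coefficient of x^33 is 2^33 - 2^32 = 8589934592 - 4294967296 = 4294967296.

4294967296


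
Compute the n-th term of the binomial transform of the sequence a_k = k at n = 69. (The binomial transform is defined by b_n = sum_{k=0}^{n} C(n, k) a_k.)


With a_k = k, b_n = sum_{k=0}^{n} C(n, k) k. Using k * C(n, k) = n * C(n-1, k-1) gives b_n = n * sum_{k>=1} C(n-1, k-1) = n * 2^(n-1).
For n = 69: 69 * 2^68 = 69 * 295147905179352825856 = 20365205457375344984064.

20365205457375344984064


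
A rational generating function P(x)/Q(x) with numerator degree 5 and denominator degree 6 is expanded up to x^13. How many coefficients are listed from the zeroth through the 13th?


Expanding up to x^13 gives the coefficients for x^0, x^1, ..., x^13.
That is 13 + 1 = 14 coefficients in total.

14


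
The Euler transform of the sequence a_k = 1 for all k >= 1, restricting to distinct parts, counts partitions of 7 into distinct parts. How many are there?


Partitions of 7 into distinct parts can be computed via generating function.
Product (1+x)(1+x^2)(1+x^3)...
The coefficient of x^7 = 5

5


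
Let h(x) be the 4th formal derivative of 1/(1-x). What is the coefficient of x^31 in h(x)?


Differentiating 4 times: d^4/dx^4 [1/(1-x)] = 4!/(1-x)^5.
The expansion 1/(1-x)^5 = sum_{k>=0} C(k+4, 4) x^k, so the coefficient of x^n in 4!/(1-x)^5 is 4! * C(n+4, 4).
For n = 31: 24 * C(35, 4) = 24 * 52360 = 1256640

1256640


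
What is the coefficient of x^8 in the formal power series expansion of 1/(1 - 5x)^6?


The general identity 1/(1 - c x)^r = sum_{k>=0} c^k C(k + r - 1, r - 1) x^k follows by substituting y = c x into 1/(1 - y)^r = sum_{k>=0} C(k + r - 1, r - 1) y^k.
For c = 5, r = 6, k = 8:
5^8 * C(13, 5) = 390625 * 1287 = 502734375.

502734375


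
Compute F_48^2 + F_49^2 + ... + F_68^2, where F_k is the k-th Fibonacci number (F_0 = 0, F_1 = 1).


There is a standard identity sum_{k=0}^{N} F_k^2 = F_N * F_{N+1} (proved inductively from the telescoping relation F_k^2 = F_k F_{k+1} - F_{k-1} F_k). Then
sum_{k=48}^{68} F_k^2 = F_68 F_69 - F_47 F_48.
Computing: F_68 = 72723460248141, F_69 = 117669030460994, F_47 = 2971215073, F_48 = 4807526976.
Sum = 72723460248141 * 117669030460994 - 2971215073 * 4807526976 = 8557299044883192991916202906.

8557299044883192991916202906


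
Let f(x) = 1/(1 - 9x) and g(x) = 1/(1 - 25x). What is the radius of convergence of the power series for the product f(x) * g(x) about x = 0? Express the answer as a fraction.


The radius of 1/(1 - 9x) is 1/9 (nearest singularity at x = 1/9), and the radius of 1/(1 - 25x) is 1/25.
The product f(x)*g(x) = 1/((1 - 9x)(1 - 25x)) has singularities at both 1/9 and 1/25, so its radius of convergence is the distance to the nearest one:
min(1/9, 1/25) = 1/25.

1/25


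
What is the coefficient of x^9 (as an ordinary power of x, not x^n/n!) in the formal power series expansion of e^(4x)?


The exponential series is e^y = sum_{k>=0} y^k / k!. Substituting y = 4x gives
e^(4x) = sum_{k>=0} 4^k x^k / k!.
So the coefficient of x^n is a^n/n! with a = 4, n = 9:
4^9 / 9! = 262144/362880 = 2048/2835

2048/2835


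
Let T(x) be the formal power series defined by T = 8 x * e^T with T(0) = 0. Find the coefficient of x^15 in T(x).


Apply the Lagrange inversion formula: if T = 8 x * phi(T) with phi(t) = e^t, then
[x^n] T = 8^n * (1/n) [t^(n-1)] phi(t)^n = 8^n * (1/n) [t^(n-1)] e^(n t) = 8^n * (1/n) * n^(n-1) / (n-1)! = 8^n * n^(n-1) / n!.
When c = 1 this is the Cayley count of rooted labeled trees on n vertices, divided by n!.
For n = 15: 8^15 * 15^14 / 15! = 35184372088832 * 29192926025390625/1307674368000 = 5503765708800000000000/7007.

5503765708800000000000/7007


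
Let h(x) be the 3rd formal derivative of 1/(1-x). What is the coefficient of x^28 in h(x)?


Differentiating 3 times: d^3/dx^3 [1/(1-x)] = 3!/(1-x)^4.
The expansion 1/(1-x)^4 = sum_{k>=0} C(k+3, 3) x^k, so the coefficient of x^n in 3!/(1-x)^4 is 3! * C(n+3, 3).
For n = 28: 6 * C(31, 3) = 6 * 4495 = 26970

26970


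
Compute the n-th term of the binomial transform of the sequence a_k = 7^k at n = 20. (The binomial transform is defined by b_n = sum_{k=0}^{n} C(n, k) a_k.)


With a_k = 7^k, b_n = sum_{k=0}^{n} C(n, k) 7^k = (1 + 7)^n by the binomial theorem.
For n = 20: (1 + 7)^20 = 8^20 = 1152921504606846976.

1152921504606846976


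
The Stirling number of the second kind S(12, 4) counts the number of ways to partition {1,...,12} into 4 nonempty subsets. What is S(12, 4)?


Using the explicit formula S(n,k) = (1/k!) sum_{j=0}^{k} (-1)^(k-j) C(k,j) j^n:
S(12, 4) = 611501
Equivalently, S(n,k) is n! times the coefficient of x^n in the EGF (e^x - 1)^k / k!.

611501


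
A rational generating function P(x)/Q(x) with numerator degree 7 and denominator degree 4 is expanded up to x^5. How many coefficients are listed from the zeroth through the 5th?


Expanding up to x^5 gives the coefficients for x^0, x^1, ..., x^5.
That is 5 + 1 = 6 coefficients in total.

6


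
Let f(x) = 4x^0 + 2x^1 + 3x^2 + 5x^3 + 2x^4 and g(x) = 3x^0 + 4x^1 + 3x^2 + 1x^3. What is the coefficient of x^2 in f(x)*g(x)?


Cauchy product at x^2:
4*3 + 2*4 + 3*3
= 29

29


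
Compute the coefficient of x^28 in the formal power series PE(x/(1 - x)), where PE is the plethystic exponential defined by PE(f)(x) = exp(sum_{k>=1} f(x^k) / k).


For f(x) = x/(1 - x) we have
sum_{k>=1} f(x^k) / k = sum_{k>=1} (1/k) * x^k / (1 - x^k) = sum_{k, m >= 1} x^(k m) / k,
which after exponentiating simplifies to
PE(x/(1 - x)) = prod_{k>=1} 1 / (1 - x^k).
This is the generating function for the partition function p(n), so the coefficient of x^28 is p(28).
Computing p(28) by dynamic programming over parts 1, 2, ..., 28: p(28) = 3718.

3718


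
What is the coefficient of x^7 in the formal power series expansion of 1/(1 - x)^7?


The expansion 1/(1 - x)^r = sum_{k>=0} C(k + r - 1, r - 1) x^k follows from the multiset / negative-binomial theorem (or from repeated differentiation of the geometric series).
For r = 7 and k = 7:
C(13, 6) = 6227020800 / (720 * 5040) = 1716.

1716


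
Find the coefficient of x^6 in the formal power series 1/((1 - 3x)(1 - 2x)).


By partial fractions or Cauchy convolution:
The coefficient equals sum_{k=0}^{6} 3^k * 2^(6-k).
= 2059

2059


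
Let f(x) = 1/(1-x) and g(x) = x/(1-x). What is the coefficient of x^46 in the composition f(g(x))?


First simplify the composition: f(g(x)) = 1/(1 - x/(1-x)) = (1-x)/((1-x) - x) = (1-x)/(1-2x).
Now extract the coefficient. Write (1-x)/(1-2x) = 1/(1-2x) - x/(1-2x).
The coefficient of x^n in 1/(1-2x) is 2^n, and in x/(1-2x) is 2^(n-1) (for n >= 1).
So the coefficient of x^46 is 2^46 - 2^45 = 70368744177664 - 35184372088832 = 35184372088832.

35184372088832


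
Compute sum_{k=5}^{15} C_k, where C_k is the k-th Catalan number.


C_5 through C_15: 42, 132, 429, 1430, 4862, 16796, 58786, 208012, 742900, 2674440, 9694845
Sum = 42 + 132 + 429 + 1430 + 4862 + 16796 + 58786 + 208012 + 742900 + 2674440 + 9694845
= 13402674

13402674


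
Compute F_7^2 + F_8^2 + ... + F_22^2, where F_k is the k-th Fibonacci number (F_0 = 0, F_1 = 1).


There is a standard identity sum_{k=0}^{N} F_k^2 = F_N * F_{N+1} (proved inductively from the telescoping relation F_k^2 = F_k F_{k+1} - F_{k-1} F_k). Then
sum_{k=7}^{22} F_k^2 = F_22 F_23 - F_6 F_7.
Computing: F_22 = 17711, F_23 = 28657, F_6 = 8, F_7 = 13.
Sum = 17711 * 28657 - 8 * 13 = 507544023.

507544023


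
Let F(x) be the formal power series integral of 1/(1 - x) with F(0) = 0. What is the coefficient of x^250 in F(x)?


1/(1 - x) = sum_{k>=0} x^k. Integrating termwise and using F(0) = 0 gives
F(x) = sum_{k>=0} x^(k+1) / (k+1) = sum_{m>=1} x^m / m = -ln(1 - x).
So the coefficient of x^250 is 1/250 = 1/250.

1/250


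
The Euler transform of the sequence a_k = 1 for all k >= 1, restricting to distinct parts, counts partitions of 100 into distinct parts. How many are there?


Partitions of 100 into distinct parts can be computed via generating function.
Product (1+x)(1+x^2)(1+x^3)...
The coefficient of x^100 = 444793

444793


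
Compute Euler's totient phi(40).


phi(n) counts integers in [1, n] coprime to n. Using the multiplicative formula phi(n) = n * prod_{p | n} (1 - 1/p):
40 = 2^3 * 5, so
phi(40) = 40 * (1 - 1/2) * (1 - 1/5) = 16.

16


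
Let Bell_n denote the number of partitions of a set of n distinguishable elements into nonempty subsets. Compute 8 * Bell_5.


Bell_5 can be computed from the Bell triangle or from Dobinski's identity Bell_n = (1/e) * sum_{k>=0} k^n / k!.
Computing Bell_5 = 52.
Then 8 * 52 = 416.

416


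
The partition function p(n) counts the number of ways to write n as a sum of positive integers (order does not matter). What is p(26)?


Using the generating function prod_{k>=1} 1/(1-x^k), we compute p(26).
By dynamic programming over parts 1 through 26:
p(26) = 2436

2436


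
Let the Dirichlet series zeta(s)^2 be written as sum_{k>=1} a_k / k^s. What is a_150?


The Dirichlet convolution of the constant function 1 with itself gives (1 * 1)(k) = sum_{d | k} 1 = d(k), the number of positive divisors of k.
Since zeta(s) = sum_{k>=1} 1/k^s, we have zeta(s)^2 = sum_{k>=1} d(k)/k^s, so a_k = d(k).
For k = 150: the divisors are 1, 2, 3, 5, 6, 10, 15, 25, 30, 50, 75, 150.
Count = 12.

12


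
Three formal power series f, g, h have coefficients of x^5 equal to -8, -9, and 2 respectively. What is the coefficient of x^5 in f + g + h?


Series addition is componentwise:
-8 + -9 + 2
= -15

-15


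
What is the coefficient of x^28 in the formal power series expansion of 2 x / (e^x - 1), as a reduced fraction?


The exponential generating function for Bernoulli numbers is
x / (e^x - 1) = sum_{k>=0} B_k x^k / k!.
So the coefficient of x^28 in 2 x / (e^x - 1) is 2 B_28 / 28!.
Computing: B_28 = -23749461029/870, 28! = 304888344611713860501504000000, giving
2 * -23749461029/870 / 304888344611713860501504000000 = -3392780147/18946632843727932759736320000000.

-3392780147/18946632843727932759736320000000


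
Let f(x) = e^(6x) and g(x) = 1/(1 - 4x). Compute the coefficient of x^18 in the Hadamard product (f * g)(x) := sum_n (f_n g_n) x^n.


Expanding: f_k = 6^k/k! (from e^(6x)) and g_k = 4^k (from 1/(1 - 4x)). So the Hadamard coefficient (f * g)_k = 6^k 4^k / k! = (24)^k / k!.
For k = 18: 24^18/18! = 6979147079584381377970176/6402373705728000 = 16231265527136256/14889875.

16231265527136256/14889875


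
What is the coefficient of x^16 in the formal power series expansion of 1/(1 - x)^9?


The negative binomial / multiset identity is
1/(1 - x)^r = sum_{k>=0} C(k + r - 1, r - 1) x^k.
Here r = 9 and k = 16, so the coefficient is
C(16 + 8, 8) = C(24, 8)
= 735471

735471


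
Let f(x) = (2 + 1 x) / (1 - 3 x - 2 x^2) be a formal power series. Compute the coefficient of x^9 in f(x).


Write f(x) = sum_{k>=0} a_k x^k. Multiplying both sides by 1 - 3 x - 2 x^2 gives
(1 - 3 x - 2 x^2) sum_{k>=0} a_k x^k = 2 + 1 x.
Matching coefficients:
 x^0: a_0 = 2
 x^1: a_1 - 3 a_0 = 1  =>  a_1 = 3*2 + 1 = 7
 x^k (k >= 2): a_k = 3 a_{k-1} + 2 a_{k-2}.
Iterating: a_2 = 25, a_3 = 89, a_4 = 317, a_5 = 1129, a_6 = 4021, a_7 = 14321, a_8 = 51005, a_9 = 181657.
So the coefficient of x^9 is 181657.

181657


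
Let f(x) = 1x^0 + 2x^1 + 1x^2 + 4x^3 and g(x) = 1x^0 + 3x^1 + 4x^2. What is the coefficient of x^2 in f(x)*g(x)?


Cauchy product at x^2:
1*4 + 2*3 + 1*1
= 11

11


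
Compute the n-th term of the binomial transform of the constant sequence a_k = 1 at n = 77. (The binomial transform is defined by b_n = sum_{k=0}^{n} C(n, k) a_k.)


With a_k = 1 for all k, b_n = sum_{k=0}^{n} C(n, k) = 2^n by the binomial theorem.
For n = 77: 2^77 = 151115727451828646838272.

151115727451828646838272


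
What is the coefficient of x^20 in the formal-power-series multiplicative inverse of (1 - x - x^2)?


Let the inverse be f(x) = sum_{k>=0} a_k x^k. From f(x) * (1 - x - x^2) = 1 and matching coefficients:
 x^0: a_0 = 1.
 x^1: a_1 - a_0 = 0, so a_1 = 1.
 x^k (k >= 2): a_k - a_{k-1} - a_{k-2} = 0, i.e. a_k = a_{k-1} + a_{k-2}.
This is the Fibonacci-type recurrence shifted so that a_0 = a_1 = 1.
Iterating: a_0=1, a_1=1, a_2=2, a_3=3, a_4=5, a_5=8, a_6=13, a_7=21, a_8=34, a_9=55, ...
a_20 = 10946.

10946


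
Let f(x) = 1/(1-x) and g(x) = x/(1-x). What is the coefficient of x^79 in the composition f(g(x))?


First simplify the composition: f(g(x)) = 1/(1 - x/(1-x)) = (1-x)/((1-x) - x) = (1-x)/(1-2x).
Now extract the coefficient. Write (1-x)/(1-2x) = 1/(1-2x) - x/(1-2x).
The coefficient of x^n in 1/(1-2x) is 2^n, and in x/(1-2x) is 2^(n-1) (for n >= 1).
So the coefficient of x^79 is 2^79 - 2^78 = 604462909807314587353088 - 302231454903657293676544 = 302231454903657293676544.

302231454903657293676544


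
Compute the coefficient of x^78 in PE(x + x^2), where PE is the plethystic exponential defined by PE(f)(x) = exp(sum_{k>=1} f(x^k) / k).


With f(x) = x + x^2, the exponent is sum_{k>=1} (x^k + x^(2k)) / k = -ln(1 - x) - ln(1 - x^2). Exponentiating:
PE(x + x^2) = 1 / ((1 - x)(1 - x^2)).
This is the generating function for partitions of n into parts of size 1 or 2. The number of 2's can be any j in 0..39, and the rest are 1's, so
[x^78] = floor(78/2) + 1 = 40.

40


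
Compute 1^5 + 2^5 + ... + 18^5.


This power sum has a closed form given by Faulhaber's formula
sum_{k=1}^{m} k^p = (1 / (p + 1)) * sum_{j=0}^{p} C(p + 1, j) B_j m^(p + 1 - j),
but for small m direct computation is fastest:
1 + 32 + 243 + 1024 + 3125 + 7776 + 16807 + 32768 + 59049 + 100000 + 161051 + 248832 + 371293 + 537824 + 759375 + 1048576 + 1419857 + 1889568 = 6657201.

6657201


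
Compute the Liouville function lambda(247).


The Liouville function is lambda(k) = (-1)^Omega(k), where Omega(k) counts the prime factors of k with multiplicity.
Factoring: 247 = 13 * 19, so Omega(247) = 2.
lambda(247) = (-1)^2 = 1.

1


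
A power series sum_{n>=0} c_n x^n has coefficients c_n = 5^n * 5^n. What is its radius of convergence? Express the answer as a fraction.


By the root test (Cauchy-Hadamard), the radius is R = 1 / limsup_n |c_n|^(1/n).
Here |c_n|^(1/n) = (5^n * 5^n)^(1/n) = 5 * 5 = 25 for all n.
So R = 1/25 = 1/25.

1/25


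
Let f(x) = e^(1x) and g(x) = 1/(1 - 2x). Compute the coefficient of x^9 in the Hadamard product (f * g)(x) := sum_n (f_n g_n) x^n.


Expanding: f_k = 1^k/k! (from e^(1x)) and g_k = 2^k (from 1/(1 - 2x)). So the Hadamard coefficient (f * g)_k = 1^k 2^k / k! = (2)^k / k!.
For k = 9: 2^9/9! = 512/362880 = 4/2835.

4/2835


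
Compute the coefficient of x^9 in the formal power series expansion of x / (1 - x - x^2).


Let f(x) = sum_{k>=0} a_k x^k. Multiplying f(x) * (1 - x - x^2) = x and matching coefficients gives a_0 = 0, a_1 = 1, and a_k = a_{k-1} + a_{k-2} for k >= 2. These are the Fibonacci numbers F_k.
Iterating from F_0 = 0, F_1 = 1:
F_0=0, F_1=1, F_2=1, F_3=2, F_4=3, F_5=5, F_6=8, F_7=13, F_8=21, F_9=34
F_9 = 34.

34


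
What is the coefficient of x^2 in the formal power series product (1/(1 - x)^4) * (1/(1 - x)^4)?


Combine the factors: (1/(1 - x)^4) * (1/(1 - x)^4) = 1/(1 - x)^8.
Then use 1/(1 - x)^r = sum_{k>=0} C(k + r - 1, r - 1) x^k with r = 8 and k = 2:
C(9, 7) = 36.

36


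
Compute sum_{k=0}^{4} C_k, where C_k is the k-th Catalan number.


C_0 through C_4: 1, 1, 2, 5, 14
Sum = 1 + 1 + 2 + 5 + 14
= 23

23


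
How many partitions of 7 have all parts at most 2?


Using the generating function (1-x)^(-1)(1-x^2)^(-1),
the coefficient of x^7 counts these restricted partitions.
Result = 4

4


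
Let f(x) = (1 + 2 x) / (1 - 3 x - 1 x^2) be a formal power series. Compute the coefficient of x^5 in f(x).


Write f(x) = sum_{k>=0} a_k x^k. Multiplying both sides by 1 - 3 x - 1 x^2 gives
(1 - 3 x - 1 x^2) sum_{k>=0} a_k x^k = 1 + 2 x.
Matching coefficients:
 x^0: a_0 = 1
 x^1: a_1 - 3 a_0 = 2  =>  a_1 = 3*1 + 2 = 5
 x^k (k >= 2): a_k = 3 a_{k-1} + 1 a_{k-2}.
Iterating: a_2 = 16, a_3 = 53, a_4 = 175, a_5 = 578.
So the coefficient of x^5 is 578.

578
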